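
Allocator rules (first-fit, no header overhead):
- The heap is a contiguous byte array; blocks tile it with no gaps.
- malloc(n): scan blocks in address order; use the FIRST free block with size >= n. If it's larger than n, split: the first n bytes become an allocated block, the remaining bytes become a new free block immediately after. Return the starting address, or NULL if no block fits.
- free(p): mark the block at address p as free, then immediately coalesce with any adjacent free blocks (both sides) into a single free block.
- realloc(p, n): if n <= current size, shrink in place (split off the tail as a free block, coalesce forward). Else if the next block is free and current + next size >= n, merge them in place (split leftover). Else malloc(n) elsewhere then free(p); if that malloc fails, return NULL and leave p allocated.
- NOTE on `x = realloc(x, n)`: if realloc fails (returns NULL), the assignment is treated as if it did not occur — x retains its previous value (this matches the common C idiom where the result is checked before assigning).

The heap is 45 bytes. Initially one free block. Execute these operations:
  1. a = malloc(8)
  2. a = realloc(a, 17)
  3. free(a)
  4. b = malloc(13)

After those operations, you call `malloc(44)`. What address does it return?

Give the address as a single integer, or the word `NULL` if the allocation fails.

Answer: NULL

Derivation:
Op 1: a = malloc(8) -> a = 0; heap: [0-7 ALLOC][8-44 FREE]
Op 2: a = realloc(a, 17) -> a = 0; heap: [0-16 ALLOC][17-44 FREE]
Op 3: free(a) -> (freed a); heap: [0-44 FREE]
Op 4: b = malloc(13) -> b = 0; heap: [0-12 ALLOC][13-44 FREE]
malloc(44): first-fit scan over [0-12 ALLOC][13-44 FREE] -> NULL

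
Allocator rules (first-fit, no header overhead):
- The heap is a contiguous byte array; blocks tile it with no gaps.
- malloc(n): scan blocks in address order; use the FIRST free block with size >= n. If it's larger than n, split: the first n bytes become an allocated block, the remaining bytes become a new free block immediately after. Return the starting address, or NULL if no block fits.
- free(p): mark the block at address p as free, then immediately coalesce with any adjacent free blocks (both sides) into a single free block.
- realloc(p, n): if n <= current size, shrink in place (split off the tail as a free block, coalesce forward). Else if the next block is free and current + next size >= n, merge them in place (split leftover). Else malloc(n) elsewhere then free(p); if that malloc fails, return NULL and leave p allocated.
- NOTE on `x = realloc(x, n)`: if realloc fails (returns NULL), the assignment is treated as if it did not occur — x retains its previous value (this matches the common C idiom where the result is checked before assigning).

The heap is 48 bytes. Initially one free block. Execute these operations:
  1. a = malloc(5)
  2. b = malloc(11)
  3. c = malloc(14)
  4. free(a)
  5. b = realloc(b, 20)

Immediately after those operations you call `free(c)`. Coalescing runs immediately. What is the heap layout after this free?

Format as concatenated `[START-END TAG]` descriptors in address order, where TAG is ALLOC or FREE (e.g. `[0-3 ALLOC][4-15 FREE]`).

Op 1: a = malloc(5) -> a = 0; heap: [0-4 ALLOC][5-47 FREE]
Op 2: b = malloc(11) -> b = 5; heap: [0-4 ALLOC][5-15 ALLOC][16-47 FREE]
Op 3: c = malloc(14) -> c = 16; heap: [0-4 ALLOC][5-15 ALLOC][16-29 ALLOC][30-47 FREE]
Op 4: free(a) -> (freed a); heap: [0-4 FREE][5-15 ALLOC][16-29 ALLOC][30-47 FREE]
Op 5: b = realloc(b, 20) -> NULL (b unchanged); heap: [0-4 FREE][5-15 ALLOC][16-29 ALLOC][30-47 FREE]
free(c): c = 16 -> block [16-29 ALLOC]; mark free, coalesce with adjacent free neighbors -> [0-4 FREE][5-15 ALLOC][16-47 FREE]

Answer: [0-4 FREE][5-15 ALLOC][16-47 FREE]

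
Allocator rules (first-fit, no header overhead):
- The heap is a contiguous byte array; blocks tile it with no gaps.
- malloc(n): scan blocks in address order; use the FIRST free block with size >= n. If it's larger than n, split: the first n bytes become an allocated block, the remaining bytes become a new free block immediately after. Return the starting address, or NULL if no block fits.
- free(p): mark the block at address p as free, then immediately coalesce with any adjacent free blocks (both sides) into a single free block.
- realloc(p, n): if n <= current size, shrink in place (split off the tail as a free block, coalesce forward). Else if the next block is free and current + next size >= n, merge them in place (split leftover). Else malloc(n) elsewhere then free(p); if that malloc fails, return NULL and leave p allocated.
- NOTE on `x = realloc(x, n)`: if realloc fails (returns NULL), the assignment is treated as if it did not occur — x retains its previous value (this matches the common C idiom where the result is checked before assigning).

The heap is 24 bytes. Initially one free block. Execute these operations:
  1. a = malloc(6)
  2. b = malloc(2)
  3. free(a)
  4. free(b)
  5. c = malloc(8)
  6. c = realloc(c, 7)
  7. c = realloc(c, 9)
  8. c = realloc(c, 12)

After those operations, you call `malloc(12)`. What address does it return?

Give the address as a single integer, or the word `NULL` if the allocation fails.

Answer: 12

Derivation:
Op 1: a = malloc(6) -> a = 0; heap: [0-5 ALLOC][6-23 FREE]
Op 2: b = malloc(2) -> b = 6; heap: [0-5 ALLOC][6-7 ALLOC][8-23 FREE]
Op 3: free(a) -> (freed a); heap: [0-5 FREE][6-7 ALLOC][8-23 FREE]
Op 4: free(b) -> (freed b); heap: [0-23 FREE]
Op 5: c = malloc(8) -> c = 0; heap: [0-7 ALLOC][8-23 FREE]
Op 6: c = realloc(c, 7) -> c = 0; heap: [0-6 ALLOC][7-23 FREE]
Op 7: c = realloc(c, 9) -> c = 0; heap: [0-8 ALLOC][9-23 FREE]
Op 8: c = realloc(c, 12) -> c = 0; heap: [0-11 ALLOC][12-23 FREE]
malloc(12): first-fit scan over [0-11 ALLOC][12-23 FREE] -> 12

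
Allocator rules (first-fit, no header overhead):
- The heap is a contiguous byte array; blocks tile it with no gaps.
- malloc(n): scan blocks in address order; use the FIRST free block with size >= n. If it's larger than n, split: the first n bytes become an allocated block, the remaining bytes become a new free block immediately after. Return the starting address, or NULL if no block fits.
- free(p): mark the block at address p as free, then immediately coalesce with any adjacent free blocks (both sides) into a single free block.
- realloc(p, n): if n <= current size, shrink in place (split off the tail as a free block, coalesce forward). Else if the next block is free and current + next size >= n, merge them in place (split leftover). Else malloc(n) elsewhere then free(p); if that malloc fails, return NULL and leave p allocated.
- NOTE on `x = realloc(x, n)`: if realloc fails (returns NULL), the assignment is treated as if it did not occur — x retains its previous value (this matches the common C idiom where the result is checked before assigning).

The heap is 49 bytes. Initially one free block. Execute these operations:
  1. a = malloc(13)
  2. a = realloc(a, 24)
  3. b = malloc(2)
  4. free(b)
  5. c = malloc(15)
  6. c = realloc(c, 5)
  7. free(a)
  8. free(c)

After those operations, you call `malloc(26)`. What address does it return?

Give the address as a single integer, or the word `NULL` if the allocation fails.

Answer: 0

Derivation:
Op 1: a = malloc(13) -> a = 0; heap: [0-12 ALLOC][13-48 FREE]
Op 2: a = realloc(a, 24) -> a = 0; heap: [0-23 ALLOC][24-48 FREE]
Op 3: b = malloc(2) -> b = 24; heap: [0-23 ALLOC][24-25 ALLOC][26-48 FREE]
Op 4: free(b) -> (freed b); heap: [0-23 ALLOC][24-48 FREE]
Op 5: c = malloc(15) -> c = 24; heap: [0-23 ALLOC][24-38 ALLOC][39-48 FREE]
Op 6: c = realloc(c, 5) -> c = 24; heap: [0-23 ALLOC][24-28 ALLOC][29-48 FREE]
Op 7: free(a) -> (freed a); heap: [0-23 FREE][24-28 ALLOC][29-48 FREE]
Op 8: free(c) -> (freed c); heap: [0-48 FREE]
malloc(26): first-fit scan over [0-48 FREE] -> 0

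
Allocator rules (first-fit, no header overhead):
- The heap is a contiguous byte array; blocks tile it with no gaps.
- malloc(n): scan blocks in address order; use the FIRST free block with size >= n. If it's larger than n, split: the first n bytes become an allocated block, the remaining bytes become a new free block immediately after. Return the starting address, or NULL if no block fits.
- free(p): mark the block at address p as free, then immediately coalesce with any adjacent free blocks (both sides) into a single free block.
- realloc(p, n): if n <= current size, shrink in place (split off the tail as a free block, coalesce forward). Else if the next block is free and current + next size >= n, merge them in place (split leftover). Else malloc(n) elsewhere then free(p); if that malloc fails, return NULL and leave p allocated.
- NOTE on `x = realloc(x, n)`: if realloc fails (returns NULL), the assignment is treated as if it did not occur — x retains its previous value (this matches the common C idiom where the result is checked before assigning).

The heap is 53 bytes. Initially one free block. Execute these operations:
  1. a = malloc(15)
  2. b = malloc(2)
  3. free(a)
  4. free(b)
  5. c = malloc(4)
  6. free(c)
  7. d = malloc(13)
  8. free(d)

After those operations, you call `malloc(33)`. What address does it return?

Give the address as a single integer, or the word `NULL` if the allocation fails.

Op 1: a = malloc(15) -> a = 0; heap: [0-14 ALLOC][15-52 FREE]
Op 2: b = malloc(2) -> b = 15; heap: [0-14 ALLOC][15-16 ALLOC][17-52 FREE]
Op 3: free(a) -> (freed a); heap: [0-14 FREE][15-16 ALLOC][17-52 FREE]
Op 4: free(b) -> (freed b); heap: [0-52 FREE]
Op 5: c = malloc(4) -> c = 0; heap: [0-3 ALLOC][4-52 FREE]
Op 6: free(c) -> (freed c); heap: [0-52 FREE]
Op 7: d = malloc(13) -> d = 0; heap: [0-12 ALLOC][13-52 FREE]
Op 8: free(d) -> (freed d); heap: [0-52 FREE]
malloc(33): first-fit scan over [0-52 FREE] -> 0

Answer: 0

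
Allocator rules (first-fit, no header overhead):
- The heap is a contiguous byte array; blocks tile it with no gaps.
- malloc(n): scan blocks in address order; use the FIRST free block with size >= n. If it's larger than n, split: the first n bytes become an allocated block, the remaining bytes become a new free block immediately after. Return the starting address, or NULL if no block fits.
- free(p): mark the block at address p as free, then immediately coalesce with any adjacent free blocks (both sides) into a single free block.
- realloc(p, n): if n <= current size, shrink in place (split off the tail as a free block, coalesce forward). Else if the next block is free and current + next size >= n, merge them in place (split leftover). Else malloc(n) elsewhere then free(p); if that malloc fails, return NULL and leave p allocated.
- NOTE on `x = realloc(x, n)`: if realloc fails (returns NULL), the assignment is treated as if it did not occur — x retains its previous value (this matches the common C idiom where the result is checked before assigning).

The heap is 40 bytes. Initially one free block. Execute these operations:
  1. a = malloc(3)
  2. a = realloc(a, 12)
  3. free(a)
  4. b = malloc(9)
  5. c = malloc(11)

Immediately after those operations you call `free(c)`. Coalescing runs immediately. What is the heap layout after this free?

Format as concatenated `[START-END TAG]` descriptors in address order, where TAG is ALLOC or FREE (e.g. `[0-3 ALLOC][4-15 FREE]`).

Answer: [0-8 ALLOC][9-39 FREE]

Derivation:
Op 1: a = malloc(3) -> a = 0; heap: [0-2 ALLOC][3-39 FREE]
Op 2: a = realloc(a, 12) -> a = 0; heap: [0-11 ALLOC][12-39 FREE]
Op 3: free(a) -> (freed a); heap: [0-39 FREE]
Op 4: b = malloc(9) -> b = 0; heap: [0-8 ALLOC][9-39 FREE]
Op 5: c = malloc(11) -> c = 9; heap: [0-8 ALLOC][9-19 ALLOC][20-39 FREE]
free(c): c = 9 -> block [9-19 ALLOC]; mark free, coalesce with adjacent free neighbors -> [0-8 ALLOC][9-39 FREE]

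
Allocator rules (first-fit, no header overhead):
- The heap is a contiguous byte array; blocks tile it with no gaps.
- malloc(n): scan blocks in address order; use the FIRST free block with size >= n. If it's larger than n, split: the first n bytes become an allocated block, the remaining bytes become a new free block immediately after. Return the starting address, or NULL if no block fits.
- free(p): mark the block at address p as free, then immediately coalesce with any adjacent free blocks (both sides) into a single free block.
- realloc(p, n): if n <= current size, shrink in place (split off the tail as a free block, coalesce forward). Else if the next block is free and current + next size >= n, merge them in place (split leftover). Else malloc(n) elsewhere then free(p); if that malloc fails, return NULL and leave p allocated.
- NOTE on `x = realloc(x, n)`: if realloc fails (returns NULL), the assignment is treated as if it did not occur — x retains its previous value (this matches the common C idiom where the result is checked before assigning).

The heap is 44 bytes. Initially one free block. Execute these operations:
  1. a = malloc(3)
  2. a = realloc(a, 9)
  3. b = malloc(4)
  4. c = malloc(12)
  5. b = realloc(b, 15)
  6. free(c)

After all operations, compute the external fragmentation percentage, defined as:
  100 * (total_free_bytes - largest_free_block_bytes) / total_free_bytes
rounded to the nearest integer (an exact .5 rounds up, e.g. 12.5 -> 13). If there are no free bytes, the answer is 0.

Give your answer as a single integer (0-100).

Op 1: a = malloc(3) -> a = 0; heap: [0-2 ALLOC][3-43 FREE]
Op 2: a = realloc(a, 9) -> a = 0; heap: [0-8 ALLOC][9-43 FREE]
Op 3: b = malloc(4) -> b = 9; heap: [0-8 ALLOC][9-12 ALLOC][13-43 FREE]
Op 4: c = malloc(12) -> c = 13; heap: [0-8 ALLOC][9-12 ALLOC][13-24 ALLOC][25-43 FREE]
Op 5: b = realloc(b, 15) -> b = 25; heap: [0-8 ALLOC][9-12 FREE][13-24 ALLOC][25-39 ALLOC][40-43 FREE]
Op 6: free(c) -> (freed c); heap: [0-8 ALLOC][9-24 FREE][25-39 ALLOC][40-43 FREE]
Free blocks: [16 4] total_free=20 largest=16 -> 100*(20-16)/20 = 400/20 = 20

Answer: 20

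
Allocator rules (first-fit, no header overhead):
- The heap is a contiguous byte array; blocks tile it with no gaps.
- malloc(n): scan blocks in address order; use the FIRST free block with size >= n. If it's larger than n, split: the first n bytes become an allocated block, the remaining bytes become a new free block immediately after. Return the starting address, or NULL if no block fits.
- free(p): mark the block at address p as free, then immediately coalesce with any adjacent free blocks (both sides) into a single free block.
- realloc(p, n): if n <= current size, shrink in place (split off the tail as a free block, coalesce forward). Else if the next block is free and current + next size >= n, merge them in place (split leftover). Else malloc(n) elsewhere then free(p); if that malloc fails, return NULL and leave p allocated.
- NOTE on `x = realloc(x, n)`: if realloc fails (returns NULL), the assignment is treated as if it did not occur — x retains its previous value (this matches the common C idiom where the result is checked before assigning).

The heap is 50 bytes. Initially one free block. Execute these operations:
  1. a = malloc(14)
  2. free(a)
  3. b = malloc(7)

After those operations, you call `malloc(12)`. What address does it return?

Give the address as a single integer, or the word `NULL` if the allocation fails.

Op 1: a = malloc(14) -> a = 0; heap: [0-13 ALLOC][14-49 FREE]
Op 2: free(a) -> (freed a); heap: [0-49 FREE]
Op 3: b = malloc(7) -> b = 0; heap: [0-6 ALLOC][7-49 FREE]
malloc(12): first-fit scan over [0-6 ALLOC][7-49 FREE] -> 7

Answer: 7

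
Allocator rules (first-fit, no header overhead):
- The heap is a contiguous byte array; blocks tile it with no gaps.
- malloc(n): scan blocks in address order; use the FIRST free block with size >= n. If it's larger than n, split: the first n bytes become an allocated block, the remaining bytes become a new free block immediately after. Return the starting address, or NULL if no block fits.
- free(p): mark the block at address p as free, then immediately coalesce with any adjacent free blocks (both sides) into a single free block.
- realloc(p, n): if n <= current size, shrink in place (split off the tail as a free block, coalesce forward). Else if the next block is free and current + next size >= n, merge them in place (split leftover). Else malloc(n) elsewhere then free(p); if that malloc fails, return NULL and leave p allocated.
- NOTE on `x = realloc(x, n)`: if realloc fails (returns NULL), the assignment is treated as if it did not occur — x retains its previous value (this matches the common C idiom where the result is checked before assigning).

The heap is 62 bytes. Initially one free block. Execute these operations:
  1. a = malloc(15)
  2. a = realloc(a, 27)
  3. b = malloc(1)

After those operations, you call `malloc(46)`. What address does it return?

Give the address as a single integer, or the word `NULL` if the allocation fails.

Op 1: a = malloc(15) -> a = 0; heap: [0-14 ALLOC][15-61 FREE]
Op 2: a = realloc(a, 27) -> a = 0; heap: [0-26 ALLOC][27-61 FREE]
Op 3: b = malloc(1) -> b = 27; heap: [0-26 ALLOC][27-27 ALLOC][28-61 FREE]
malloc(46): first-fit scan over [0-26 ALLOC][27-27 ALLOC][28-61 FREE] -> NULL

Answer: NULL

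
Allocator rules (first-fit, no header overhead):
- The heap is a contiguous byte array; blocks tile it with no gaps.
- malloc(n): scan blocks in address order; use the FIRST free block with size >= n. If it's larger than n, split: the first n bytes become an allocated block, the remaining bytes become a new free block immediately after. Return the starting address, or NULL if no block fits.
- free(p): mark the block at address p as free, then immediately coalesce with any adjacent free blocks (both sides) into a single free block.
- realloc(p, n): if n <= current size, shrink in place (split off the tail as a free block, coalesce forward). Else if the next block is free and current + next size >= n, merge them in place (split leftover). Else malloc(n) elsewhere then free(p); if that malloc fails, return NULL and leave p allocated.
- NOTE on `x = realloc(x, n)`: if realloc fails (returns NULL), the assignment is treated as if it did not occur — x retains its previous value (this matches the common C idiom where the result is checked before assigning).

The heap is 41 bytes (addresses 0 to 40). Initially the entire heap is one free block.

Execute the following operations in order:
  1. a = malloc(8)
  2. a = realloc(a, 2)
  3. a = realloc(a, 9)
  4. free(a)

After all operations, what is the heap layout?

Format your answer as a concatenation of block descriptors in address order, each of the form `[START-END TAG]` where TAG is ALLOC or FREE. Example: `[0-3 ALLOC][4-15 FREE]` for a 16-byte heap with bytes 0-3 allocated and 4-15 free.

Op 1: a = malloc(8) -> a = 0; heap: [0-7 ALLOC][8-40 FREE]
Op 2: a = realloc(a, 2) -> a = 0; heap: [0-1 ALLOC][2-40 FREE]
Op 3: a = realloc(a, 9) -> a = 0; heap: [0-8 ALLOC][9-40 FREE]
Op 4: free(a) -> (freed a); heap: [0-40 FREE]

Answer: [0-40 FREE]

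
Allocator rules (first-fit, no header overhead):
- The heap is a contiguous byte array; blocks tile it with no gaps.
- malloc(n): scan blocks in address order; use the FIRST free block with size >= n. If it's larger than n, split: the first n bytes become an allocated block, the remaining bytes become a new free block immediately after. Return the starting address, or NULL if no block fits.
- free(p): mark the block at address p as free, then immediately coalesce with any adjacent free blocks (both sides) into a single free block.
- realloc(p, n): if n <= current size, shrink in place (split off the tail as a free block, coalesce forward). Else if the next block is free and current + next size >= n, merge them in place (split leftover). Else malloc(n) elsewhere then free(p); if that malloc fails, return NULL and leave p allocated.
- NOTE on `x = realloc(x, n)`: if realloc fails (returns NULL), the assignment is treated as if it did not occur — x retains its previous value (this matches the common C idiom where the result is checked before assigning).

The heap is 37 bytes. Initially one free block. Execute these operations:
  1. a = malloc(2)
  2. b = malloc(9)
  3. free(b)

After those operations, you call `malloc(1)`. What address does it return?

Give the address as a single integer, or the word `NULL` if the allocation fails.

Answer: 2

Derivation:
Op 1: a = malloc(2) -> a = 0; heap: [0-1 ALLOC][2-36 FREE]
Op 2: b = malloc(9) -> b = 2; heap: [0-1 ALLOC][2-10 ALLOC][11-36 FREE]
Op 3: free(b) -> (freed b); heap: [0-1 ALLOC][2-36 FREE]
malloc(1): first-fit scan over [0-1 ALLOC][2-36 FREE] -> 2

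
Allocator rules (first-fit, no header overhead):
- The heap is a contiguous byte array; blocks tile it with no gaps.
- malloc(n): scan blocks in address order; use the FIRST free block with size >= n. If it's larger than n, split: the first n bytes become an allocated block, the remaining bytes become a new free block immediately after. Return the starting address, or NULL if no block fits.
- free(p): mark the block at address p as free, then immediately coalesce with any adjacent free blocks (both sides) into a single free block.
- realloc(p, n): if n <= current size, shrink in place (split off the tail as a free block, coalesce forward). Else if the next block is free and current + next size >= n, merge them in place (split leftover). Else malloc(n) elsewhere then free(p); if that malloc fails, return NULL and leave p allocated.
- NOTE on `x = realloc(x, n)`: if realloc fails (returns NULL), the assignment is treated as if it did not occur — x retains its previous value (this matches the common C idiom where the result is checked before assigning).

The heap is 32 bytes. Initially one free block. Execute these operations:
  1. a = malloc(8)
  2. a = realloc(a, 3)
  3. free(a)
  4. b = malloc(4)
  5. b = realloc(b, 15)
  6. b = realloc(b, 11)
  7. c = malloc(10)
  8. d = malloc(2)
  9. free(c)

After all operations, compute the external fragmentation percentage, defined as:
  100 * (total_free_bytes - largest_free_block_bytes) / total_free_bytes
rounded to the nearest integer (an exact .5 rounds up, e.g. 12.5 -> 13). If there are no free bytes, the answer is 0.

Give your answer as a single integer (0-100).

Answer: 47

Derivation:
Op 1: a = malloc(8) -> a = 0; heap: [0-7 ALLOC][8-31 FREE]
Op 2: a = realloc(a, 3) -> a = 0; heap: [0-2 ALLOC][3-31 FREE]
Op 3: free(a) -> (freed a); heap: [0-31 FREE]
Op 4: b = malloc(4) -> b = 0; heap: [0-3 ALLOC][4-31 FREE]
Op 5: b = realloc(b, 15) -> b = 0; heap: [0-14 ALLOC][15-31 FREE]
Op 6: b = realloc(b, 11) -> b = 0; heap: [0-10 ALLOC][11-31 FREE]
Op 7: c = malloc(10) -> c = 11; heap: [0-10 ALLOC][11-20 ALLOC][21-31 FREE]
Op 8: d = malloc(2) -> d = 21; heap: [0-10 ALLOC][11-20 ALLOC][21-22 ALLOC][23-31 FREE]
Op 9: free(c) -> (freed c); heap: [0-10 ALLOC][11-20 FREE][21-22 ALLOC][23-31 FREE]
Free blocks: [10 9] total_free=19 largest=10 -> 100*(19-10)/19 = 900/19 ≈ 47.368 -> rounds to 47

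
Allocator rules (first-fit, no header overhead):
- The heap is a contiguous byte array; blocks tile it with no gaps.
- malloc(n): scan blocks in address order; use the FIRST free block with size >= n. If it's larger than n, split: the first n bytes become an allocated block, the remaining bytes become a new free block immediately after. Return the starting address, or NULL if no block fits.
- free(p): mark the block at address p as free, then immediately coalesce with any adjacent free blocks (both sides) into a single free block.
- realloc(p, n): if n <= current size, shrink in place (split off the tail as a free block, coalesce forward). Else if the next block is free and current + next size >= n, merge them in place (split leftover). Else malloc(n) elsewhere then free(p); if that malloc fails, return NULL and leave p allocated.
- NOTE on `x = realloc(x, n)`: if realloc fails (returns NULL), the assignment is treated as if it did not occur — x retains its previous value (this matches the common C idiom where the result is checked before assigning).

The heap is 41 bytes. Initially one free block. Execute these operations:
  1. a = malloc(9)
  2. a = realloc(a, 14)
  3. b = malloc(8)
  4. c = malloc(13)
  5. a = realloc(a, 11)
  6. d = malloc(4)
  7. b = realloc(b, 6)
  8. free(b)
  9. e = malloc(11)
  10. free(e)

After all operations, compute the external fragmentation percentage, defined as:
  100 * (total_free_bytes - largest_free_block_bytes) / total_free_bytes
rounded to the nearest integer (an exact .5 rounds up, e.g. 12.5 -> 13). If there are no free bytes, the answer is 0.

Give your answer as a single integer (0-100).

Op 1: a = malloc(9) -> a = 0; heap: [0-8 ALLOC][9-40 FREE]
Op 2: a = realloc(a, 14) -> a = 0; heap: [0-13 ALLOC][14-40 FREE]
Op 3: b = malloc(8) -> b = 14; heap: [0-13 ALLOC][14-21 ALLOC][22-40 FREE]
Op 4: c = malloc(13) -> c = 22; heap: [0-13 ALLOC][14-21 ALLOC][22-34 ALLOC][35-40 FREE]
Op 5: a = realloc(a, 11) -> a = 0; heap: [0-10 ALLOC][11-13 FREE][14-21 ALLOC][22-34 ALLOC][35-40 FREE]
Op 6: d = malloc(4) -> d = 35; heap: [0-10 ALLOC][11-13 FREE][14-21 ALLOC][22-34 ALLOC][35-38 ALLOC][39-40 FREE]
Op 7: b = realloc(b, 6) -> b = 14; heap: [0-10 ALLOC][11-13 FREE][14-19 ALLOC][20-21 FREE][22-34 ALLOC][35-38 ALLOC][39-40 FREE]
Op 8: free(b) -> (freed b); heap: [0-10 ALLOC][11-21 FREE][22-34 ALLOC][35-38 ALLOC][39-40 FREE]
Op 9: e = malloc(11) -> e = 11; heap: [0-10 ALLOC][11-21 ALLOC][22-34 ALLOC][35-38 ALLOC][39-40 FREE]
Op 10: free(e) -> (freed e); heap: [0-10 ALLOC][11-21 FREE][22-34 ALLOC][35-38 ALLOC][39-40 FREE]
Free blocks: [11 2] total_free=13 largest=11 -> 100*(13-11)/13 = 200/13 ≈ 15.385 -> rounds to 15

Answer: 15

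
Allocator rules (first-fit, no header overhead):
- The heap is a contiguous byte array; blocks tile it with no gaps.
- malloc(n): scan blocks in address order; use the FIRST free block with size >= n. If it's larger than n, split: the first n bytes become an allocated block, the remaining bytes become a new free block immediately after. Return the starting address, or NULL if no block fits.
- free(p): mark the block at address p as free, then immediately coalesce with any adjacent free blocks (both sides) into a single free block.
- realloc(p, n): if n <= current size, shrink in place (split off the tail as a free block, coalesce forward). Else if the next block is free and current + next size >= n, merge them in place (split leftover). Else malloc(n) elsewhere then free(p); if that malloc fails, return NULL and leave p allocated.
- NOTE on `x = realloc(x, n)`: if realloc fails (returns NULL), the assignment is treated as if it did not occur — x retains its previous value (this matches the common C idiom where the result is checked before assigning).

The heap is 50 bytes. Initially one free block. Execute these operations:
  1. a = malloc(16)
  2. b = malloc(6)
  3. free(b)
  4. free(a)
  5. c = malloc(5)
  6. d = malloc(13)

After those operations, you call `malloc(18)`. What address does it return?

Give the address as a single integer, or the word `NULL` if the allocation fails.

Op 1: a = malloc(16) -> a = 0; heap: [0-15 ALLOC][16-49 FREE]
Op 2: b = malloc(6) -> b = 16; heap: [0-15 ALLOC][16-21 ALLOC][22-49 FREE]
Op 3: free(b) -> (freed b); heap: [0-15 ALLOC][16-49 FREE]
Op 4: free(a) -> (freed a); heap: [0-49 FREE]
Op 5: c = malloc(5) -> c = 0; heap: [0-4 ALLOC][5-49 FREE]
Op 6: d = malloc(13) -> d = 5; heap: [0-4 ALLOC][5-17 ALLOC][18-49 FREE]
malloc(18): first-fit scan over [0-4 ALLOC][5-17 ALLOC][18-49 FREE] -> 18

Answer: 18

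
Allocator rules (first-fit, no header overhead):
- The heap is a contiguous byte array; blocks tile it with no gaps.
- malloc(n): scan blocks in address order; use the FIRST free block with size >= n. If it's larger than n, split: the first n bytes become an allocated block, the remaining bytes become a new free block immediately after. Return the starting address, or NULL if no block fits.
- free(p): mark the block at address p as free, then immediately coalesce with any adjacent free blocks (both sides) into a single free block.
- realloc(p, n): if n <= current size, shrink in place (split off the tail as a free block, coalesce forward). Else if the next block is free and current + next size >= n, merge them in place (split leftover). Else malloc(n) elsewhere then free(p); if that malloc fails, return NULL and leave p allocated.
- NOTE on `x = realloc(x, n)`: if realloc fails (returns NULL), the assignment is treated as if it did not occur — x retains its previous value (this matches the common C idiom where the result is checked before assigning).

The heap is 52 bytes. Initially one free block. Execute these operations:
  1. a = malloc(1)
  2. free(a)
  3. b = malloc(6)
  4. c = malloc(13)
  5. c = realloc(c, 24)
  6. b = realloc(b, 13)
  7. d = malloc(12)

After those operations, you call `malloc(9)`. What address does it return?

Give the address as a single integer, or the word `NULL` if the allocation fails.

Answer: 43

Derivation:
Op 1: a = malloc(1) -> a = 0; heap: [0-0 ALLOC][1-51 FREE]
Op 2: free(a) -> (freed a); heap: [0-51 FREE]
Op 3: b = malloc(6) -> b = 0; heap: [0-5 ALLOC][6-51 FREE]
Op 4: c = malloc(13) -> c = 6; heap: [0-5 ALLOC][6-18 ALLOC][19-51 FREE]
Op 5: c = realloc(c, 24) -> c = 6; heap: [0-5 ALLOC][6-29 ALLOC][30-51 FREE]
Op 6: b = realloc(b, 13) -> b = 30; heap: [0-5 FREE][6-29 ALLOC][30-42 ALLOC][43-51 FREE]
Op 7: d = malloc(12) -> d = NULL; heap: [0-5 FREE][6-29 ALLOC][30-42 ALLOC][43-51 FREE]
malloc(9): first-fit scan over [0-5 FREE][6-29 ALLOC][30-42 ALLOC][43-51 FREE] -> 43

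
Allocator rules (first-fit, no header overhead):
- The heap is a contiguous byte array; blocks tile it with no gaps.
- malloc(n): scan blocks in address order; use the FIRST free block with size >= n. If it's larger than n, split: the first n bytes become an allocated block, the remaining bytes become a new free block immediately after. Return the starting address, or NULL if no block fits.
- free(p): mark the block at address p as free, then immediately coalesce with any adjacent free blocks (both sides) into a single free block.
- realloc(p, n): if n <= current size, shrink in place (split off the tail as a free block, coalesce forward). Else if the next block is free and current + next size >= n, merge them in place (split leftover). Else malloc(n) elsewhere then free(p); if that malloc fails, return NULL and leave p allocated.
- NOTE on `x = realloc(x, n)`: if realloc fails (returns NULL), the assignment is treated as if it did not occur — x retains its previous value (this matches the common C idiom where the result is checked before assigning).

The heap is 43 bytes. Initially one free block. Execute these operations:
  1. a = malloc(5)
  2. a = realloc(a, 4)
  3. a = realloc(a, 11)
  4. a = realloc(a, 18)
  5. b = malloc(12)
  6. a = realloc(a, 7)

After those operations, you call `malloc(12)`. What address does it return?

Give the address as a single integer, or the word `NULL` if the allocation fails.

Answer: 30

Derivation:
Op 1: a = malloc(5) -> a = 0; heap: [0-4 ALLOC][5-42 FREE]
Op 2: a = realloc(a, 4) -> a = 0; heap: [0-3 ALLOC][4-42 FREE]
Op 3: a = realloc(a, 11) -> a = 0; heap: [0-10 ALLOC][11-42 FREE]
Op 4: a = realloc(a, 18) -> a = 0; heap: [0-17 ALLOC][18-42 FREE]
Op 5: b = malloc(12) -> b = 18; heap: [0-17 ALLOC][18-29 ALLOC][30-42 FREE]
Op 6: a = realloc(a, 7) -> a = 0; heap: [0-6 ALLOC][7-17 FREE][18-29 ALLOC][30-42 FREE]
malloc(12): first-fit scan over [0-6 ALLOC][7-17 FREE][18-29 ALLOC][30-42 FREE] -> 30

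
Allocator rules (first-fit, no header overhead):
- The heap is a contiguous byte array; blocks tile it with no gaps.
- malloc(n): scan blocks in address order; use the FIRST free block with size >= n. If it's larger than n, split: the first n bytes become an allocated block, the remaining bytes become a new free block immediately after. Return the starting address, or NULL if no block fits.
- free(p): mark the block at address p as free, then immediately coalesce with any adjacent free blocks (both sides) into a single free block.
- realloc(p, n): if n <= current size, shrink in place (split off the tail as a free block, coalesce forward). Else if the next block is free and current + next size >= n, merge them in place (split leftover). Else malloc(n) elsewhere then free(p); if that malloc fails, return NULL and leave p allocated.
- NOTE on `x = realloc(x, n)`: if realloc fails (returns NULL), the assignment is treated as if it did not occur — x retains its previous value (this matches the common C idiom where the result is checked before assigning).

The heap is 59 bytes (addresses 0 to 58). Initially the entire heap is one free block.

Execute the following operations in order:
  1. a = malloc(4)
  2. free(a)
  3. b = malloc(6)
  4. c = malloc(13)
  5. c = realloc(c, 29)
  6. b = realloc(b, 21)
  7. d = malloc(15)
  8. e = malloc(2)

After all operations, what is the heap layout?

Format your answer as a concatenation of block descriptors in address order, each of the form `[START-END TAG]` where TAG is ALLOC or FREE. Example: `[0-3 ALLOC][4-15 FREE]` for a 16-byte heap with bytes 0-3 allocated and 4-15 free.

Op 1: a = malloc(4) -> a = 0; heap: [0-3 ALLOC][4-58 FREE]
Op 2: free(a) -> (freed a); heap: [0-58 FREE]
Op 3: b = malloc(6) -> b = 0; heap: [0-5 ALLOC][6-58 FREE]
Op 4: c = malloc(13) -> c = 6; heap: [0-5 ALLOC][6-18 ALLOC][19-58 FREE]
Op 5: c = realloc(c, 29) -> c = 6; heap: [0-5 ALLOC][6-34 ALLOC][35-58 FREE]
Op 6: b = realloc(b, 21) -> b = 35; heap: [0-5 FREE][6-34 ALLOC][35-55 ALLOC][56-58 FREE]
Op 7: d = malloc(15) -> d = NULL; heap: [0-5 FREE][6-34 ALLOC][35-55 ALLOC][56-58 FREE]
Op 8: e = malloc(2) -> e = 0; heap: [0-1 ALLOC][2-5 FREE][6-34 ALLOC][35-55 ALLOC][56-58 FREE]

Answer: [0-1 ALLOC][2-5 FREE][6-34 ALLOC][35-55 ALLOC][56-58 FREE]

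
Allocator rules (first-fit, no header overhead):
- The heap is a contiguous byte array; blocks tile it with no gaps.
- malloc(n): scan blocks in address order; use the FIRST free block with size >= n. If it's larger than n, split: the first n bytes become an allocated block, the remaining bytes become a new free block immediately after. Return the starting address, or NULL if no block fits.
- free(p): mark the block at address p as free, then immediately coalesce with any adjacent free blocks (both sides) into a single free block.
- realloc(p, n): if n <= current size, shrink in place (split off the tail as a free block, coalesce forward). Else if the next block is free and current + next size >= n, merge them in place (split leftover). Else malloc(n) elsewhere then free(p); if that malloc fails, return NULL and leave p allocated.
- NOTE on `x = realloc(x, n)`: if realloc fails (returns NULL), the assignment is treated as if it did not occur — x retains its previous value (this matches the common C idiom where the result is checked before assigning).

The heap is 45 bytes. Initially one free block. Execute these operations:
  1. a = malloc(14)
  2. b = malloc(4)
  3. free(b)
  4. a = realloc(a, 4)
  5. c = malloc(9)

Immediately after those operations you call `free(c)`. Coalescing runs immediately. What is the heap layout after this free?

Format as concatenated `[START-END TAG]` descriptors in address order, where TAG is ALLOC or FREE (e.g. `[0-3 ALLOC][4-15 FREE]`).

Op 1: a = malloc(14) -> a = 0; heap: [0-13 ALLOC][14-44 FREE]
Op 2: b = malloc(4) -> b = 14; heap: [0-13 ALLOC][14-17 ALLOC][18-44 FREE]
Op 3: free(b) -> (freed b); heap: [0-13 ALLOC][14-44 FREE]
Op 4: a = realloc(a, 4) -> a = 0; heap: [0-3 ALLOC][4-44 FREE]
Op 5: c = malloc(9) -> c = 4; heap: [0-3 ALLOC][4-12 ALLOC][13-44 FREE]
free(c): c = 4 -> block [4-12 ALLOC]; mark free, coalesce with adjacent free neighbors -> [0-3 ALLOC][4-44 FREE]

Answer: [0-3 ALLOC][4-44 FREE]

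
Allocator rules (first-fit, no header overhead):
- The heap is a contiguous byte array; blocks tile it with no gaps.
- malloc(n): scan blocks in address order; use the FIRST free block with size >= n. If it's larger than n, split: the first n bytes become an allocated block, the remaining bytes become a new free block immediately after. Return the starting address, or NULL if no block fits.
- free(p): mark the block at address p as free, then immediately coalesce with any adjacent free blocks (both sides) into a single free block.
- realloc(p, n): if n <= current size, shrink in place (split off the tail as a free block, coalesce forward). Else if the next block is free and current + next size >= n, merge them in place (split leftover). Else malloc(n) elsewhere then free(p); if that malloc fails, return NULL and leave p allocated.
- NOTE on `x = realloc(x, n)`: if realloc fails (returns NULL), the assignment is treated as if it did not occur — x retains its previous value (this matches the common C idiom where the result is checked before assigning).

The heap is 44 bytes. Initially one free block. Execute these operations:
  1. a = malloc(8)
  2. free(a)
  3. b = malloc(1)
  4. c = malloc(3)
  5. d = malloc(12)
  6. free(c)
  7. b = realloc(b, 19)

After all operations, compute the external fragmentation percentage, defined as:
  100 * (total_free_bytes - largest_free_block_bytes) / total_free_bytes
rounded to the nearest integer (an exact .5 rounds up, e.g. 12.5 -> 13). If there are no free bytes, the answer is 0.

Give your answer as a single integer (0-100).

Op 1: a = malloc(8) -> a = 0; heap: [0-7 ALLOC][8-43 FREE]
Op 2: free(a) -> (freed a); heap: [0-43 FREE]
Op 3: b = malloc(1) -> b = 0; heap: [0-0 ALLOC][1-43 FREE]
Op 4: c = malloc(3) -> c = 1; heap: [0-0 ALLOC][1-3 ALLOC][4-43 FREE]
Op 5: d = malloc(12) -> d = 4; heap: [0-0 ALLOC][1-3 ALLOC][4-15 ALLOC][16-43 FREE]
Op 6: free(c) -> (freed c); heap: [0-0 ALLOC][1-3 FREE][4-15 ALLOC][16-43 FREE]
Op 7: b = realloc(b, 19) -> b = 16; heap: [0-3 FREE][4-15 ALLOC][16-34 ALLOC][35-43 FREE]
Free blocks: [4 9] total_free=13 largest=9 -> 100*(13-9)/13 = 400/13 ≈ 30.769 -> rounds to 31

Answer: 31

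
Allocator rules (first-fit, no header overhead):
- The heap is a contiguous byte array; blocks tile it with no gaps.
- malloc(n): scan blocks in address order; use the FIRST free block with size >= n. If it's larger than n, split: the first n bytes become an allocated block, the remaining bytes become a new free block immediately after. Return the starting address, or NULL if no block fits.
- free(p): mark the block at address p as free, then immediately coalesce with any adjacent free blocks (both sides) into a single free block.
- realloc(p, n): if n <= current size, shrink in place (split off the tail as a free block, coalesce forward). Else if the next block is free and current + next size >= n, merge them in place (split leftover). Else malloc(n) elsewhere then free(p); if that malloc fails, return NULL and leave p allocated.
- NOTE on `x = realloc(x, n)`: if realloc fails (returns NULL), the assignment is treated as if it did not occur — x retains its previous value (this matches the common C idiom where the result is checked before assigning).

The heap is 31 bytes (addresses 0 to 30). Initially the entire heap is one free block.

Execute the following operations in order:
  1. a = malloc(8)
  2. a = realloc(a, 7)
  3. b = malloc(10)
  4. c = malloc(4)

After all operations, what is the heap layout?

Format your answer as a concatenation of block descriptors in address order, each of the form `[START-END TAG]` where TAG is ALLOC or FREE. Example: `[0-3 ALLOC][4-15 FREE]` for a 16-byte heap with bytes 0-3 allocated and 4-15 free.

Op 1: a = malloc(8) -> a = 0; heap: [0-7 ALLOC][8-30 FREE]
Op 2: a = realloc(a, 7) -> a = 0; heap: [0-6 ALLOC][7-30 FREE]
Op 3: b = malloc(10) -> b = 7; heap: [0-6 ALLOC][7-16 ALLOC][17-30 FREE]
Op 4: c = malloc(4) -> c = 17; heap: [0-6 ALLOC][7-16 ALLOC][17-20 ALLOC][21-30 FREE]

Answer: [0-6 ALLOC][7-16 ALLOC][17-20 ALLOC][21-30 FREE]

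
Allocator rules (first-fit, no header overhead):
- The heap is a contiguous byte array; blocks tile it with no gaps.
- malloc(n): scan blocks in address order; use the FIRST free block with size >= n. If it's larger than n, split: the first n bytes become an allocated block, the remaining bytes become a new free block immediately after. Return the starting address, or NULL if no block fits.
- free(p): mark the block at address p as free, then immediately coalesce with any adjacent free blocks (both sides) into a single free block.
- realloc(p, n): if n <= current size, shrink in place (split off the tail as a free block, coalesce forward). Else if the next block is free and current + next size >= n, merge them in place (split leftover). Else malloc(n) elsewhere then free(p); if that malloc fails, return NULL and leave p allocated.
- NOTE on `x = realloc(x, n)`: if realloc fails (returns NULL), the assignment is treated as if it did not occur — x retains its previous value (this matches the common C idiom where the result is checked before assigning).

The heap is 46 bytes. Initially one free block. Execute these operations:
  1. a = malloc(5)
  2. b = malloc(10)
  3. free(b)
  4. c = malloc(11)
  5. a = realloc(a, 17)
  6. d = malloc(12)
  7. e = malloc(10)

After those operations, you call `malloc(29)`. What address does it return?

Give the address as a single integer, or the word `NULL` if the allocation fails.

Op 1: a = malloc(5) -> a = 0; heap: [0-4 ALLOC][5-45 FREE]
Op 2: b = malloc(10) -> b = 5; heap: [0-4 ALLOC][5-14 ALLOC][15-45 FREE]
Op 3: free(b) -> (freed b); heap: [0-4 ALLOC][5-45 FREE]
Op 4: c = malloc(11) -> c = 5; heap: [0-4 ALLOC][5-15 ALLOC][16-45 FREE]
Op 5: a = realloc(a, 17) -> a = 16; heap: [0-4 FREE][5-15 ALLOC][16-32 ALLOC][33-45 FREE]
Op 6: d = malloc(12) -> d = 33; heap: [0-4 FREE][5-15 ALLOC][16-32 ALLOC][33-44 ALLOC][45-45 FREE]
Op 7: e = malloc(10) -> e = NULL; heap: [0-4 FREE][5-15 ALLOC][16-32 ALLOC][33-44 ALLOC][45-45 FREE]
malloc(29): first-fit scan over [0-4 FREE][5-15 ALLOC][16-32 ALLOC][33-44 ALLOC][45-45 FREE] -> NULL

Answer: NULL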